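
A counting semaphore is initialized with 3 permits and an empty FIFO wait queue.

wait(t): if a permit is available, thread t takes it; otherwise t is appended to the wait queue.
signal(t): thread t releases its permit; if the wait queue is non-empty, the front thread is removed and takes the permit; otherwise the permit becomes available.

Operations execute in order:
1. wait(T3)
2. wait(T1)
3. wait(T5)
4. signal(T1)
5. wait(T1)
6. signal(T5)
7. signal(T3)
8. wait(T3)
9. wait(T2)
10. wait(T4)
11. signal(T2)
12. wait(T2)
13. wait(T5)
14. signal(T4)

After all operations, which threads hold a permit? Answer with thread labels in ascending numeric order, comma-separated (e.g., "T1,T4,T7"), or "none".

Step 1: wait(T3) -> count=2 queue=[] holders={T3}
Step 2: wait(T1) -> count=1 queue=[] holders={T1,T3}
Step 3: wait(T5) -> count=0 queue=[] holders={T1,T3,T5}
Step 4: signal(T1) -> count=1 queue=[] holders={T3,T5}
Step 5: wait(T1) -> count=0 queue=[] holders={T1,T3,T5}
Step 6: signal(T5) -> count=1 queue=[] holders={T1,T3}
Step 7: signal(T3) -> count=2 queue=[] holders={T1}
Step 8: wait(T3) -> count=1 queue=[] holders={T1,T3}
Step 9: wait(T2) -> count=0 queue=[] holders={T1,T2,T3}
Step 10: wait(T4) -> count=0 queue=[T4] holders={T1,T2,T3}
Step 11: signal(T2) -> count=0 queue=[] holders={T1,T3,T4}
Step 12: wait(T2) -> count=0 queue=[T2] holders={T1,T3,T4}
Step 13: wait(T5) -> count=0 queue=[T2,T5] holders={T1,T3,T4}
Step 14: signal(T4) -> count=0 queue=[T5] holders={T1,T2,T3}
Final holders: T1,T2,T3

Answer: T1,T2,T3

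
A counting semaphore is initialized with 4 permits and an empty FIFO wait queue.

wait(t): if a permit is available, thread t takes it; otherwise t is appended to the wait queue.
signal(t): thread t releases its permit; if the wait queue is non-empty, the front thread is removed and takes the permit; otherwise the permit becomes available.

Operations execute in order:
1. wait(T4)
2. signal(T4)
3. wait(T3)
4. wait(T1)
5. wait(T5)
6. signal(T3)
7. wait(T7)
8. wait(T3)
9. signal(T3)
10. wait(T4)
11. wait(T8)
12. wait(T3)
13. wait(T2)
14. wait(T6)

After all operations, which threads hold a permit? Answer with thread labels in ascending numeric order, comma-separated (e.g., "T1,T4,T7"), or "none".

Answer: T1,T4,T5,T7

Derivation:
Step 1: wait(T4) -> count=3 queue=[] holders={T4}
Step 2: signal(T4) -> count=4 queue=[] holders={none}
Step 3: wait(T3) -> count=3 queue=[] holders={T3}
Step 4: wait(T1) -> count=2 queue=[] holders={T1,T3}
Step 5: wait(T5) -> count=1 queue=[] holders={T1,T3,T5}
Step 6: signal(T3) -> count=2 queue=[] holders={T1,T5}
Step 7: wait(T7) -> count=1 queue=[] holders={T1,T5,T7}
Step 8: wait(T3) -> count=0 queue=[] holders={T1,T3,T5,T7}
Step 9: signal(T3) -> count=1 queue=[] holders={T1,T5,T7}
Step 10: wait(T4) -> count=0 queue=[] holders={T1,T4,T5,T7}
Step 11: wait(T8) -> count=0 queue=[T8] holders={T1,T4,T5,T7}
Step 12: wait(T3) -> count=0 queue=[T8,T3] holders={T1,T4,T5,T7}
Step 13: wait(T2) -> count=0 queue=[T8,T3,T2] holders={T1,T4,T5,T7}
Step 14: wait(T6) -> count=0 queue=[T8,T3,T2,T6] holders={T1,T4,T5,T7}
Final holders: T1,T4,T5,T7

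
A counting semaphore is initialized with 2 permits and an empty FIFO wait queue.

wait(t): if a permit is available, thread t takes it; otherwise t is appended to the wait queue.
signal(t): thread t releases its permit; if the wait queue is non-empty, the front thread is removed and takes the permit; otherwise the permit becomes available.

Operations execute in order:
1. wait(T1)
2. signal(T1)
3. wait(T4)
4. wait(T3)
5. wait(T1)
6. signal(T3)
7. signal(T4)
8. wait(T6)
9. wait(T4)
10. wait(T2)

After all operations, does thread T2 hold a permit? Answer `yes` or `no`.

Answer: no

Derivation:
Step 1: wait(T1) -> count=1 queue=[] holders={T1}
Step 2: signal(T1) -> count=2 queue=[] holders={none}
Step 3: wait(T4) -> count=1 queue=[] holders={T4}
Step 4: wait(T3) -> count=0 queue=[] holders={T3,T4}
Step 5: wait(T1) -> count=0 queue=[T1] holders={T3,T4}
Step 6: signal(T3) -> count=0 queue=[] holders={T1,T4}
Step 7: signal(T4) -> count=1 queue=[] holders={T1}
Step 8: wait(T6) -> count=0 queue=[] holders={T1,T6}
Step 9: wait(T4) -> count=0 queue=[T4] holders={T1,T6}
Step 10: wait(T2) -> count=0 queue=[T4,T2] holders={T1,T6}
Final holders: {T1,T6} -> T2 not in holders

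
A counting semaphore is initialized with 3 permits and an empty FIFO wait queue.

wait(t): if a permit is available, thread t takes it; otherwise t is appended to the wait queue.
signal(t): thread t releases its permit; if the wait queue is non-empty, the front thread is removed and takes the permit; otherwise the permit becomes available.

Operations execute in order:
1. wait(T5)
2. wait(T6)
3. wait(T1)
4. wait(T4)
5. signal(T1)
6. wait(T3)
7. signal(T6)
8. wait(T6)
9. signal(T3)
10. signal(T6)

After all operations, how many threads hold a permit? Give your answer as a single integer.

Step 1: wait(T5) -> count=2 queue=[] holders={T5}
Step 2: wait(T6) -> count=1 queue=[] holders={T5,T6}
Step 3: wait(T1) -> count=0 queue=[] holders={T1,T5,T6}
Step 4: wait(T4) -> count=0 queue=[T4] holders={T1,T5,T6}
Step 5: signal(T1) -> count=0 queue=[] holders={T4,T5,T6}
Step 6: wait(T3) -> count=0 queue=[T3] holders={T4,T5,T6}
Step 7: signal(T6) -> count=0 queue=[] holders={T3,T4,T5}
Step 8: wait(T6) -> count=0 queue=[T6] holders={T3,T4,T5}
Step 9: signal(T3) -> count=0 queue=[] holders={T4,T5,T6}
Step 10: signal(T6) -> count=1 queue=[] holders={T4,T5}
Final holders: {T4,T5} -> 2 thread(s)

Answer: 2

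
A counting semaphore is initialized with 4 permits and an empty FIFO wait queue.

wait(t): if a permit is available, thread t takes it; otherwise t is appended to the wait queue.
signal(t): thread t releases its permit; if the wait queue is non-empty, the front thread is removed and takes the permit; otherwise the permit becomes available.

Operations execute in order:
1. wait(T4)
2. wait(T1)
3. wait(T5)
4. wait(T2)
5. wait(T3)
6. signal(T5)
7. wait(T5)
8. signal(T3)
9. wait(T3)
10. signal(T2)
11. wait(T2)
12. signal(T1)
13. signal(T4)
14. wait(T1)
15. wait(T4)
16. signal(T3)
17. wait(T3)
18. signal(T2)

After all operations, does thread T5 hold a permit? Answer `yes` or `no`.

Answer: yes

Derivation:
Step 1: wait(T4) -> count=3 queue=[] holders={T4}
Step 2: wait(T1) -> count=2 queue=[] holders={T1,T4}
Step 3: wait(T5) -> count=1 queue=[] holders={T1,T4,T5}
Step 4: wait(T2) -> count=0 queue=[] holders={T1,T2,T4,T5}
Step 5: wait(T3) -> count=0 queue=[T3] holders={T1,T2,T4,T5}
Step 6: signal(T5) -> count=0 queue=[] holders={T1,T2,T3,T4}
Step 7: wait(T5) -> count=0 queue=[T5] holders={T1,T2,T3,T4}
Step 8: signal(T3) -> count=0 queue=[] holders={T1,T2,T4,T5}
Step 9: wait(T3) -> count=0 queue=[T3] holders={T1,T2,T4,T5}
Step 10: signal(T2) -> count=0 queue=[] holders={T1,T3,T4,T5}
Step 11: wait(T2) -> count=0 queue=[T2] holders={T1,T3,T4,T5}
Step 12: signal(T1) -> count=0 queue=[] holders={T2,T3,T4,T5}
Step 13: signal(T4) -> count=1 queue=[] holders={T2,T3,T5}
Step 14: wait(T1) -> count=0 queue=[] holders={T1,T2,T3,T5}
Step 15: wait(T4) -> count=0 queue=[T4] holders={T1,T2,T3,T5}
Step 16: signal(T3) -> count=0 queue=[] holders={T1,T2,T4,T5}
Step 17: wait(T3) -> count=0 queue=[T3] holders={T1,T2,T4,T5}
Step 18: signal(T2) -> count=0 queue=[] holders={T1,T3,T4,T5}
Final holders: {T1,T3,T4,T5} -> T5 in holders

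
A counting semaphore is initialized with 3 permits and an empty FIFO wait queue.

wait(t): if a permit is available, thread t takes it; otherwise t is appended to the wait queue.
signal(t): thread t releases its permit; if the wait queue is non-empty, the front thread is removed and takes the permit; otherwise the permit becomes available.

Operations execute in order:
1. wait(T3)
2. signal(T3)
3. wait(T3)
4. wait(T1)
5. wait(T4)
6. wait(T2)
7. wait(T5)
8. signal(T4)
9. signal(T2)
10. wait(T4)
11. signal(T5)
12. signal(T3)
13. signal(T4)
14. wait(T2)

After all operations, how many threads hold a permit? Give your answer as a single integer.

Step 1: wait(T3) -> count=2 queue=[] holders={T3}
Step 2: signal(T3) -> count=3 queue=[] holders={none}
Step 3: wait(T3) -> count=2 queue=[] holders={T3}
Step 4: wait(T1) -> count=1 queue=[] holders={T1,T3}
Step 5: wait(T4) -> count=0 queue=[] holders={T1,T3,T4}
Step 6: wait(T2) -> count=0 queue=[T2] holders={T1,T3,T4}
Step 7: wait(T5) -> count=0 queue=[T2,T5] holders={T1,T3,T4}
Step 8: signal(T4) -> count=0 queue=[T5] holders={T1,T2,T3}
Step 9: signal(T2) -> count=0 queue=[] holders={T1,T3,T5}
Step 10: wait(T4) -> count=0 queue=[T4] holders={T1,T3,T5}
Step 11: signal(T5) -> count=0 queue=[] holders={T1,T3,T4}
Step 12: signal(T3) -> count=1 queue=[] holders={T1,T4}
Step 13: signal(T4) -> count=2 queue=[] holders={T1}
Step 14: wait(T2) -> count=1 queue=[] holders={T1,T2}
Final holders: {T1,T2} -> 2 thread(s)

Answer: 2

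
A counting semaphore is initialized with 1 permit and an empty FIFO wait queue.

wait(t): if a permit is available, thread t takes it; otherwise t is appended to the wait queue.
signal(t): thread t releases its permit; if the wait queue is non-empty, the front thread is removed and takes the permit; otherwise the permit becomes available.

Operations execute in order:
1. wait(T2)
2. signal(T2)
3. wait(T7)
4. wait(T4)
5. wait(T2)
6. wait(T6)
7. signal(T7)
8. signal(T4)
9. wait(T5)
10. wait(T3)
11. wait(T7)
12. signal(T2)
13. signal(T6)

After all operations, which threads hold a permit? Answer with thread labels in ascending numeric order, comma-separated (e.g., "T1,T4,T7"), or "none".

Step 1: wait(T2) -> count=0 queue=[] holders={T2}
Step 2: signal(T2) -> count=1 queue=[] holders={none}
Step 3: wait(T7) -> count=0 queue=[] holders={T7}
Step 4: wait(T4) -> count=0 queue=[T4] holders={T7}
Step 5: wait(T2) -> count=0 queue=[T4,T2] holders={T7}
Step 6: wait(T6) -> count=0 queue=[T4,T2,T6] holders={T7}
Step 7: signal(T7) -> count=0 queue=[T2,T6] holders={T4}
Step 8: signal(T4) -> count=0 queue=[T6] holders={T2}
Step 9: wait(T5) -> count=0 queue=[T6,T5] holders={T2}
Step 10: wait(T3) -> count=0 queue=[T6,T5,T3] holders={T2}
Step 11: wait(T7) -> count=0 queue=[T6,T5,T3,T7] holders={T2}
Step 12: signal(T2) -> count=0 queue=[T5,T3,T7] holders={T6}
Step 13: signal(T6) -> count=0 queue=[T3,T7] holders={T5}
Final holders: T5

Answer: T5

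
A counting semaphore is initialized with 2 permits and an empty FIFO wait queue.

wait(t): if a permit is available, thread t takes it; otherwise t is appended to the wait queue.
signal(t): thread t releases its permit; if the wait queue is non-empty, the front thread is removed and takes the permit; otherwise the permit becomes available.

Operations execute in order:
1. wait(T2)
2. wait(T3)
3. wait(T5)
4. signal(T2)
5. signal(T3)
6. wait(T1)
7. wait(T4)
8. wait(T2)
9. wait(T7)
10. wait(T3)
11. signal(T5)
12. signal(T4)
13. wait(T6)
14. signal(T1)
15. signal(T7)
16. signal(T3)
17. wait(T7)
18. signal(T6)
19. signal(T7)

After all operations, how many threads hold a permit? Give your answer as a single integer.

Answer: 1

Derivation:
Step 1: wait(T2) -> count=1 queue=[] holders={T2}
Step 2: wait(T3) -> count=0 queue=[] holders={T2,T3}
Step 3: wait(T5) -> count=0 queue=[T5] holders={T2,T3}
Step 4: signal(T2) -> count=0 queue=[] holders={T3,T5}
Step 5: signal(T3) -> count=1 queue=[] holders={T5}
Step 6: wait(T1) -> count=0 queue=[] holders={T1,T5}
Step 7: wait(T4) -> count=0 queue=[T4] holders={T1,T5}
Step 8: wait(T2) -> count=0 queue=[T4,T2] holders={T1,T5}
Step 9: wait(T7) -> count=0 queue=[T4,T2,T7] holders={T1,T5}
Step 10: wait(T3) -> count=0 queue=[T4,T2,T7,T3] holders={T1,T5}
Step 11: signal(T5) -> count=0 queue=[T2,T7,T3] holders={T1,T4}
Step 12: signal(T4) -> count=0 queue=[T7,T3] holders={T1,T2}
Step 13: wait(T6) -> count=0 queue=[T7,T3,T6] holders={T1,T2}
Step 14: signal(T1) -> count=0 queue=[T3,T6] holders={T2,T7}
Step 15: signal(T7) -> count=0 queue=[T6] holders={T2,T3}
Step 16: signal(T3) -> count=0 queue=[] holders={T2,T6}
Step 17: wait(T7) -> count=0 queue=[T7] holders={T2,T6}
Step 18: signal(T6) -> count=0 queue=[] holders={T2,T7}
Step 19: signal(T7) -> count=1 queue=[] holders={T2}
Final holders: {T2} -> 1 thread(s)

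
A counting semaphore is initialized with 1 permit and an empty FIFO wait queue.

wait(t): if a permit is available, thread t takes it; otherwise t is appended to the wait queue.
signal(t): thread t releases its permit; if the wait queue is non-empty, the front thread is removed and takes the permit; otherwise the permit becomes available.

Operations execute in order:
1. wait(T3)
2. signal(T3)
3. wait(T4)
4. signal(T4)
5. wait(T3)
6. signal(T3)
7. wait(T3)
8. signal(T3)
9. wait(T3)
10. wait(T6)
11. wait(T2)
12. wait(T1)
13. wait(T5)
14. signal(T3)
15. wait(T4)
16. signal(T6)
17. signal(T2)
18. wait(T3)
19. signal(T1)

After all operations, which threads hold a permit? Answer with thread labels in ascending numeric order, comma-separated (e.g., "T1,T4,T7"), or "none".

Step 1: wait(T3) -> count=0 queue=[] holders={T3}
Step 2: signal(T3) -> count=1 queue=[] holders={none}
Step 3: wait(T4) -> count=0 queue=[] holders={T4}
Step 4: signal(T4) -> count=1 queue=[] holders={none}
Step 5: wait(T3) -> count=0 queue=[] holders={T3}
Step 6: signal(T3) -> count=1 queue=[] holders={none}
Step 7: wait(T3) -> count=0 queue=[] holders={T3}
Step 8: signal(T3) -> count=1 queue=[] holders={none}
Step 9: wait(T3) -> count=0 queue=[] holders={T3}
Step 10: wait(T6) -> count=0 queue=[T6] holders={T3}
Step 11: wait(T2) -> count=0 queue=[T6,T2] holders={T3}
Step 12: wait(T1) -> count=0 queue=[T6,T2,T1] holders={T3}
Step 13: wait(T5) -> count=0 queue=[T6,T2,T1,T5] holders={T3}
Step 14: signal(T3) -> count=0 queue=[T2,T1,T5] holders={T6}
Step 15: wait(T4) -> count=0 queue=[T2,T1,T5,T4] holders={T6}
Step 16: signal(T6) -> count=0 queue=[T1,T5,T4] holders={T2}
Step 17: signal(T2) -> count=0 queue=[T5,T4] holders={T1}
Step 18: wait(T3) -> count=0 queue=[T5,T4,T3] holders={T1}
Step 19: signal(T1) -> count=0 queue=[T4,T3] holders={T5}
Final holders: T5

Answer: T5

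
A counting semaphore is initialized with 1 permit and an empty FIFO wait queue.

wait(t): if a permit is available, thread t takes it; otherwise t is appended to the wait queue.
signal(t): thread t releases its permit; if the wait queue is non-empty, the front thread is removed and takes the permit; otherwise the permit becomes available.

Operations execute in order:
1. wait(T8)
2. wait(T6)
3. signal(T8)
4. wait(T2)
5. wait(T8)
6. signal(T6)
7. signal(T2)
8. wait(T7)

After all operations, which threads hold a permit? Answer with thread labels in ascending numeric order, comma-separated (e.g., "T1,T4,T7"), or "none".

Step 1: wait(T8) -> count=0 queue=[] holders={T8}
Step 2: wait(T6) -> count=0 queue=[T6] holders={T8}
Step 3: signal(T8) -> count=0 queue=[] holders={T6}
Step 4: wait(T2) -> count=0 queue=[T2] holders={T6}
Step 5: wait(T8) -> count=0 queue=[T2,T8] holders={T6}
Step 6: signal(T6) -> count=0 queue=[T8] holders={T2}
Step 7: signal(T2) -> count=0 queue=[] holders={T8}
Step 8: wait(T7) -> count=0 queue=[T7] holders={T8}
Final holders: T8

Answer: T8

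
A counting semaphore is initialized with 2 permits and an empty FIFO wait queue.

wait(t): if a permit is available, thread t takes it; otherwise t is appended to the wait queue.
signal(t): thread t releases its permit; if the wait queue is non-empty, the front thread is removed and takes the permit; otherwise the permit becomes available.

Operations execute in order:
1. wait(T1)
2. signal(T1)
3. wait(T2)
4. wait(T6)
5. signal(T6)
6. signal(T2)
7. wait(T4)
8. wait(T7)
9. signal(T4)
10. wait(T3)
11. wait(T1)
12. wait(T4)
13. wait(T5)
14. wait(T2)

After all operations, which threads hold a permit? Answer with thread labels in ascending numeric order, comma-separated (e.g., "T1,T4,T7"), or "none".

Answer: T3,T7

Derivation:
Step 1: wait(T1) -> count=1 queue=[] holders={T1}
Step 2: signal(T1) -> count=2 queue=[] holders={none}
Step 3: wait(T2) -> count=1 queue=[] holders={T2}
Step 4: wait(T6) -> count=0 queue=[] holders={T2,T6}
Step 5: signal(T6) -> count=1 queue=[] holders={T2}
Step 6: signal(T2) -> count=2 queue=[] holders={none}
Step 7: wait(T4) -> count=1 queue=[] holders={T4}
Step 8: wait(T7) -> count=0 queue=[] holders={T4,T7}
Step 9: signal(T4) -> count=1 queue=[] holders={T7}
Step 10: wait(T3) -> count=0 queue=[] holders={T3,T7}
Step 11: wait(T1) -> count=0 queue=[T1] holders={T3,T7}
Step 12: wait(T4) -> count=0 queue=[T1,T4] holders={T3,T7}
Step 13: wait(T5) -> count=0 queue=[T1,T4,T5] holders={T3,T7}
Step 14: wait(T2) -> count=0 queue=[T1,T4,T5,T2] holders={T3,T7}
Final holders: T3,T7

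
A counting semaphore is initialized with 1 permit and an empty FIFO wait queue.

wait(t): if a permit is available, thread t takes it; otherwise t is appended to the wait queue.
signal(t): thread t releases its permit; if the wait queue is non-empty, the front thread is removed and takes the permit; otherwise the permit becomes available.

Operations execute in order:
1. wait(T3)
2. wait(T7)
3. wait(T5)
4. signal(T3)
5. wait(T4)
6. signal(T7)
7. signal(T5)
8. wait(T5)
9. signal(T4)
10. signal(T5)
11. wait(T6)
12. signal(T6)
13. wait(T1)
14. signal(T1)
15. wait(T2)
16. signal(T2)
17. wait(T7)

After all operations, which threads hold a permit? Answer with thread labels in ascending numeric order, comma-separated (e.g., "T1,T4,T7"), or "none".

Answer: T7

Derivation:
Step 1: wait(T3) -> count=0 queue=[] holders={T3}
Step 2: wait(T7) -> count=0 queue=[T7] holders={T3}
Step 3: wait(T5) -> count=0 queue=[T7,T5] holders={T3}
Step 4: signal(T3) -> count=0 queue=[T5] holders={T7}
Step 5: wait(T4) -> count=0 queue=[T5,T4] holders={T7}
Step 6: signal(T7) -> count=0 queue=[T4] holders={T5}
Step 7: signal(T5) -> count=0 queue=[] holders={T4}
Step 8: wait(T5) -> count=0 queue=[T5] holders={T4}
Step 9: signal(T4) -> count=0 queue=[] holders={T5}
Step 10: signal(T5) -> count=1 queue=[] holders={none}
Step 11: wait(T6) -> count=0 queue=[] holders={T6}
Step 12: signal(T6) -> count=1 queue=[] holders={none}
Step 13: wait(T1) -> count=0 queue=[] holders={T1}
Step 14: signal(T1) -> count=1 queue=[] holders={none}
Step 15: wait(T2) -> count=0 queue=[] holders={T2}
Step 16: signal(T2) -> count=1 queue=[] holders={none}
Step 17: wait(T7) -> count=0 queue=[] holders={T7}
Final holders: T7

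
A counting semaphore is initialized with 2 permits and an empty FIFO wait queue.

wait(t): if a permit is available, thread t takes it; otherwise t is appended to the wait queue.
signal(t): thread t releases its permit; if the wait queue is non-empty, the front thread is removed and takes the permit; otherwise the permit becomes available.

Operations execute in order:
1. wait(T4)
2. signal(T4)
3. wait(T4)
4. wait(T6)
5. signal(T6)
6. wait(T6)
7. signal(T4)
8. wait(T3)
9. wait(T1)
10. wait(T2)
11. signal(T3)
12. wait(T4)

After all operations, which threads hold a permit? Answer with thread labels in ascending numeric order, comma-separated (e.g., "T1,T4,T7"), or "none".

Step 1: wait(T4) -> count=1 queue=[] holders={T4}
Step 2: signal(T4) -> count=2 queue=[] holders={none}
Step 3: wait(T4) -> count=1 queue=[] holders={T4}
Step 4: wait(T6) -> count=0 queue=[] holders={T4,T6}
Step 5: signal(T6) -> count=1 queue=[] holders={T4}
Step 6: wait(T6) -> count=0 queue=[] holders={T4,T6}
Step 7: signal(T4) -> count=1 queue=[] holders={T6}
Step 8: wait(T3) -> count=0 queue=[] holders={T3,T6}
Step 9: wait(T1) -> count=0 queue=[T1] holders={T3,T6}
Step 10: wait(T2) -> count=0 queue=[T1,T2] holders={T3,T6}
Step 11: signal(T3) -> count=0 queue=[T2] holders={T1,T6}
Step 12: wait(T4) -> count=0 queue=[T2,T4] holders={T1,T6}
Final holders: T1,T6

Answer: T1,T6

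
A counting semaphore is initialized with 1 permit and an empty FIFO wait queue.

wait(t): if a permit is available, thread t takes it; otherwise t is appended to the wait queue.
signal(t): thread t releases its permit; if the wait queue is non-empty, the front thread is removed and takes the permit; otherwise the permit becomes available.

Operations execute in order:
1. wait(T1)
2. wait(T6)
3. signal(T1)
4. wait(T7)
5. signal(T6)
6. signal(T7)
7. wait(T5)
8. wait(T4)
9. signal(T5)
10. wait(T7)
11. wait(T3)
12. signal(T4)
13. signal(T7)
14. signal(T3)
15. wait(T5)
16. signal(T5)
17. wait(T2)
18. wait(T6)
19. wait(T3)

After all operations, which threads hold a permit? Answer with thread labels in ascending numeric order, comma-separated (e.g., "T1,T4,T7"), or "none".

Step 1: wait(T1) -> count=0 queue=[] holders={T1}
Step 2: wait(T6) -> count=0 queue=[T6] holders={T1}
Step 3: signal(T1) -> count=0 queue=[] holders={T6}
Step 4: wait(T7) -> count=0 queue=[T7] holders={T6}
Step 5: signal(T6) -> count=0 queue=[] holders={T7}
Step 6: signal(T7) -> count=1 queue=[] holders={none}
Step 7: wait(T5) -> count=0 queue=[] holders={T5}
Step 8: wait(T4) -> count=0 queue=[T4] holders={T5}
Step 9: signal(T5) -> count=0 queue=[] holders={T4}
Step 10: wait(T7) -> count=0 queue=[T7] holders={T4}
Step 11: wait(T3) -> count=0 queue=[T7,T3] holders={T4}
Step 12: signal(T4) -> count=0 queue=[T3] holders={T7}
Step 13: signal(T7) -> count=0 queue=[] holders={T3}
Step 14: signal(T3) -> count=1 queue=[] holders={none}
Step 15: wait(T5) -> count=0 queue=[] holders={T5}
Step 16: signal(T5) -> count=1 queue=[] holders={none}
Step 17: wait(T2) -> count=0 queue=[] holders={T2}
Step 18: wait(T6) -> count=0 queue=[T6] holders={T2}
Step 19: wait(T3) -> count=0 queue=[T6,T3] holders={T2}
Final holders: T2

Answer: T2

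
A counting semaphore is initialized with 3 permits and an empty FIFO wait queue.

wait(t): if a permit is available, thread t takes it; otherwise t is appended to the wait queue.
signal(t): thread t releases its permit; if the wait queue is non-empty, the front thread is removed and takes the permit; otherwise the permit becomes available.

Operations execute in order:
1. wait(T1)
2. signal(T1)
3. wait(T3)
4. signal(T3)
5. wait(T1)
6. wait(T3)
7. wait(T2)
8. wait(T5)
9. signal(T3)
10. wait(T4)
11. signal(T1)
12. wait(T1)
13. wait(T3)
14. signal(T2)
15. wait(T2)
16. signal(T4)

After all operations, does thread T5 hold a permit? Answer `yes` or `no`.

Answer: yes

Derivation:
Step 1: wait(T1) -> count=2 queue=[] holders={T1}
Step 2: signal(T1) -> count=3 queue=[] holders={none}
Step 3: wait(T3) -> count=2 queue=[] holders={T3}
Step 4: signal(T3) -> count=3 queue=[] holders={none}
Step 5: wait(T1) -> count=2 queue=[] holders={T1}
Step 6: wait(T3) -> count=1 queue=[] holders={T1,T3}
Step 7: wait(T2) -> count=0 queue=[] holders={T1,T2,T3}
Step 8: wait(T5) -> count=0 queue=[T5] holders={T1,T2,T3}
Step 9: signal(T3) -> count=0 queue=[] holders={T1,T2,T5}
Step 10: wait(T4) -> count=0 queue=[T4] holders={T1,T2,T5}
Step 11: signal(T1) -> count=0 queue=[] holders={T2,T4,T5}
Step 12: wait(T1) -> count=0 queue=[T1] holders={T2,T4,T5}
Step 13: wait(T3) -> count=0 queue=[T1,T3] holders={T2,T4,T5}
Step 14: signal(T2) -> count=0 queue=[T3] holders={T1,T4,T5}
Step 15: wait(T2) -> count=0 queue=[T3,T2] holders={T1,T4,T5}
Step 16: signal(T4) -> count=0 queue=[T2] holders={T1,T3,T5}
Final holders: {T1,T3,T5} -> T5 in holders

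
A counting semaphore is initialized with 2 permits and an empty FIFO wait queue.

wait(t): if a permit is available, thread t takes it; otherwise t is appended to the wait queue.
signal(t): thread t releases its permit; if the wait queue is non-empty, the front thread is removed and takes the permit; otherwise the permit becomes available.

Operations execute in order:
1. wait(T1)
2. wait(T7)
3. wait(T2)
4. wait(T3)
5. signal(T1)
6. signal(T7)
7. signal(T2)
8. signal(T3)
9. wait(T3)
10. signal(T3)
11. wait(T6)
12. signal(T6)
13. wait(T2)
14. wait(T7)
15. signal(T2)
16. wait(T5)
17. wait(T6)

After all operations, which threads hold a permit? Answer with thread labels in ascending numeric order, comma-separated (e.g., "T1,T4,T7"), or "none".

Step 1: wait(T1) -> count=1 queue=[] holders={T1}
Step 2: wait(T7) -> count=0 queue=[] holders={T1,T7}
Step 3: wait(T2) -> count=0 queue=[T2] holders={T1,T7}
Step 4: wait(T3) -> count=0 queue=[T2,T3] holders={T1,T7}
Step 5: signal(T1) -> count=0 queue=[T3] holders={T2,T7}
Step 6: signal(T7) -> count=0 queue=[] holders={T2,T3}
Step 7: signal(T2) -> count=1 queue=[] holders={T3}
Step 8: signal(T3) -> count=2 queue=[] holders={none}
Step 9: wait(T3) -> count=1 queue=[] holders={T3}
Step 10: signal(T3) -> count=2 queue=[] holders={none}
Step 11: wait(T6) -> count=1 queue=[] holders={T6}
Step 12: signal(T6) -> count=2 queue=[] holders={none}
Step 13: wait(T2) -> count=1 queue=[] holders={T2}
Step 14: wait(T7) -> count=0 queue=[] holders={T2,T7}
Step 15: signal(T2) -> count=1 queue=[] holders={T7}
Step 16: wait(T5) -> count=0 queue=[] holders={T5,T7}
Step 17: wait(T6) -> count=0 queue=[T6] holders={T5,T7}
Final holders: T5,T7

Answer: T5,T7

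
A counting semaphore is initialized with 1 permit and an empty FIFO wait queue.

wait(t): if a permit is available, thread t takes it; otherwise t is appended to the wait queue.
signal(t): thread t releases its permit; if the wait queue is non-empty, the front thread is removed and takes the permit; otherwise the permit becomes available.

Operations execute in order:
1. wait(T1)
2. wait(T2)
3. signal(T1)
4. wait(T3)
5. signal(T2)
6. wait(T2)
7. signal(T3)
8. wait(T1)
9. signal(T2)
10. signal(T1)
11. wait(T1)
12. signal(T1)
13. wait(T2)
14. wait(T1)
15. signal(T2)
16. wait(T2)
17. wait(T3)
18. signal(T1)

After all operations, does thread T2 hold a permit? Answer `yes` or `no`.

Step 1: wait(T1) -> count=0 queue=[] holders={T1}
Step 2: wait(T2) -> count=0 queue=[T2] holders={T1}
Step 3: signal(T1) -> count=0 queue=[] holders={T2}
Step 4: wait(T3) -> count=0 queue=[T3] holders={T2}
Step 5: signal(T2) -> count=0 queue=[] holders={T3}
Step 6: wait(T2) -> count=0 queue=[T2] holders={T3}
Step 7: signal(T3) -> count=0 queue=[] holders={T2}
Step 8: wait(T1) -> count=0 queue=[T1] holders={T2}
Step 9: signal(T2) -> count=0 queue=[] holders={T1}
Step 10: signal(T1) -> count=1 queue=[] holders={none}
Step 11: wait(T1) -> count=0 queue=[] holders={T1}
Step 12: signal(T1) -> count=1 queue=[] holders={none}
Step 13: wait(T2) -> count=0 queue=[] holders={T2}
Step 14: wait(T1) -> count=0 queue=[T1] holders={T2}
Step 15: signal(T2) -> count=0 queue=[] holders={T1}
Step 16: wait(T2) -> count=0 queue=[T2] holders={T1}
Step 17: wait(T3) -> count=0 queue=[T2,T3] holders={T1}
Step 18: signal(T1) -> count=0 queue=[T3] holders={T2}
Final holders: {T2} -> T2 in holders

Answer: yes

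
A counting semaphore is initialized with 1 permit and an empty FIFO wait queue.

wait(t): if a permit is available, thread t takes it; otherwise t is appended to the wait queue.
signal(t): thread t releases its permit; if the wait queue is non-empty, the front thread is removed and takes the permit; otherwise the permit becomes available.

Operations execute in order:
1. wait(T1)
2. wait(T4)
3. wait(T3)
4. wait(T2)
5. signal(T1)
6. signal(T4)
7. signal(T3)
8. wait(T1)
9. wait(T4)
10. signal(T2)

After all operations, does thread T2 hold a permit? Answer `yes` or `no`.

Step 1: wait(T1) -> count=0 queue=[] holders={T1}
Step 2: wait(T4) -> count=0 queue=[T4] holders={T1}
Step 3: wait(T3) -> count=0 queue=[T4,T3] holders={T1}
Step 4: wait(T2) -> count=0 queue=[T4,T3,T2] holders={T1}
Step 5: signal(T1) -> count=0 queue=[T3,T2] holders={T4}
Step 6: signal(T4) -> count=0 queue=[T2] holders={T3}
Step 7: signal(T3) -> count=0 queue=[] holders={T2}
Step 8: wait(T1) -> count=0 queue=[T1] holders={T2}
Step 9: wait(T4) -> count=0 queue=[T1,T4] holders={T2}
Step 10: signal(T2) -> count=0 queue=[T4] holders={T1}
Final holders: {T1} -> T2 not in holders

Answer: no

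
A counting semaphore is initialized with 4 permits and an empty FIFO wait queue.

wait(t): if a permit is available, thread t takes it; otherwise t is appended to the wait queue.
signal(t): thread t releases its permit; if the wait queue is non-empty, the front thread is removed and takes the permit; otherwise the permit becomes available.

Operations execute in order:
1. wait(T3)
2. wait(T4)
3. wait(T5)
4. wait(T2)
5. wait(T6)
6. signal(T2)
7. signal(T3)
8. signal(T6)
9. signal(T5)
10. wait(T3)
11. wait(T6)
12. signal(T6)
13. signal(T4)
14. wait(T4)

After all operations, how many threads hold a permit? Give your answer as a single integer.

Step 1: wait(T3) -> count=3 queue=[] holders={T3}
Step 2: wait(T4) -> count=2 queue=[] holders={T3,T4}
Step 3: wait(T5) -> count=1 queue=[] holders={T3,T4,T5}
Step 4: wait(T2) -> count=0 queue=[] holders={T2,T3,T4,T5}
Step 5: wait(T6) -> count=0 queue=[T6] holders={T2,T3,T4,T5}
Step 6: signal(T2) -> count=0 queue=[] holders={T3,T4,T5,T6}
Step 7: signal(T3) -> count=1 queue=[] holders={T4,T5,T6}
Step 8: signal(T6) -> count=2 queue=[] holders={T4,T5}
Step 9: signal(T5) -> count=3 queue=[] holders={T4}
Step 10: wait(T3) -> count=2 queue=[] holders={T3,T4}
Step 11: wait(T6) -> count=1 queue=[] holders={T3,T4,T6}
Step 12: signal(T6) -> count=2 queue=[] holders={T3,T4}
Step 13: signal(T4) -> count=3 queue=[] holders={T3}
Step 14: wait(T4) -> count=2 queue=[] holders={T3,T4}
Final holders: {T3,T4} -> 2 thread(s)

Answer: 2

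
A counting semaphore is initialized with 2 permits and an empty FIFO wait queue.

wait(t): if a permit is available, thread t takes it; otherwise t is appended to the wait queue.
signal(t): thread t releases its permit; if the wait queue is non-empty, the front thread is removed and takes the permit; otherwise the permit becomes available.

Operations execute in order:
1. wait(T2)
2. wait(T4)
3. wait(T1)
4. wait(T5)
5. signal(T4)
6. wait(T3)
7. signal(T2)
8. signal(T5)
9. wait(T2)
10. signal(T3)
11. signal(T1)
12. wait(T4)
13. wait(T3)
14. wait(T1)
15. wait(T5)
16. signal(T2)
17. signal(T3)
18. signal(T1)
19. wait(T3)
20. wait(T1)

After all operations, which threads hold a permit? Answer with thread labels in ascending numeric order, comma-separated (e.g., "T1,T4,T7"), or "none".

Answer: T4,T5

Derivation:
Step 1: wait(T2) -> count=1 queue=[] holders={T2}
Step 2: wait(T4) -> count=0 queue=[] holders={T2,T4}
Step 3: wait(T1) -> count=0 queue=[T1] holders={T2,T4}
Step 4: wait(T5) -> count=0 queue=[T1,T5] holders={T2,T4}
Step 5: signal(T4) -> count=0 queue=[T5] holders={T1,T2}
Step 6: wait(T3) -> count=0 queue=[T5,T3] holders={T1,T2}
Step 7: signal(T2) -> count=0 queue=[T3] holders={T1,T5}
Step 8: signal(T5) -> count=0 queue=[] holders={T1,T3}
Step 9: wait(T2) -> count=0 queue=[T2] holders={T1,T3}
Step 10: signal(T3) -> count=0 queue=[] holders={T1,T2}
Step 11: signal(T1) -> count=1 queue=[] holders={T2}
Step 12: wait(T4) -> count=0 queue=[] holders={T2,T4}
Step 13: wait(T3) -> count=0 queue=[T3] holders={T2,T4}
Step 14: wait(T1) -> count=0 queue=[T3,T1] holders={T2,T4}
Step 15: wait(T5) -> count=0 queue=[T3,T1,T5] holders={T2,T4}
Step 16: signal(T2) -> count=0 queue=[T1,T5] holders={T3,T4}
Step 17: signal(T3) -> count=0 queue=[T5] holders={T1,T4}
Step 18: signal(T1) -> count=0 queue=[] holders={T4,T5}
Step 19: wait(T3) -> count=0 queue=[T3] holders={T4,T5}
Step 20: wait(T1) -> count=0 queue=[T3,T1] holders={T4,T5}
Final holders: T4,T5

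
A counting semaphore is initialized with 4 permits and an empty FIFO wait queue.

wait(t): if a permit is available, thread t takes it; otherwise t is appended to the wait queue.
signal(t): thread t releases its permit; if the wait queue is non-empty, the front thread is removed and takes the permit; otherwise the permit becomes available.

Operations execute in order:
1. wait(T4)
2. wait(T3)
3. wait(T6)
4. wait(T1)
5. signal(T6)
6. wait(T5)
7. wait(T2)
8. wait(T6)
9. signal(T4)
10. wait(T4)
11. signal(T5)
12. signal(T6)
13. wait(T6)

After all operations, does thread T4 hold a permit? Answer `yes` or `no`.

Step 1: wait(T4) -> count=3 queue=[] holders={T4}
Step 2: wait(T3) -> count=2 queue=[] holders={T3,T4}
Step 3: wait(T6) -> count=1 queue=[] holders={T3,T4,T6}
Step 4: wait(T1) -> count=0 queue=[] holders={T1,T3,T4,T6}
Step 5: signal(T6) -> count=1 queue=[] holders={T1,T3,T4}
Step 6: wait(T5) -> count=0 queue=[] holders={T1,T3,T4,T5}
Step 7: wait(T2) -> count=0 queue=[T2] holders={T1,T3,T4,T5}
Step 8: wait(T6) -> count=0 queue=[T2,T6] holders={T1,T3,T4,T5}
Step 9: signal(T4) -> count=0 queue=[T6] holders={T1,T2,T3,T5}
Step 10: wait(T4) -> count=0 queue=[T6,T4] holders={T1,T2,T3,T5}
Step 11: signal(T5) -> count=0 queue=[T4] holders={T1,T2,T3,T6}
Step 12: signal(T6) -> count=0 queue=[] holders={T1,T2,T3,T4}
Step 13: wait(T6) -> count=0 queue=[T6] holders={T1,T2,T3,T4}
Final holders: {T1,T2,T3,T4} -> T4 in holders

Answer: yes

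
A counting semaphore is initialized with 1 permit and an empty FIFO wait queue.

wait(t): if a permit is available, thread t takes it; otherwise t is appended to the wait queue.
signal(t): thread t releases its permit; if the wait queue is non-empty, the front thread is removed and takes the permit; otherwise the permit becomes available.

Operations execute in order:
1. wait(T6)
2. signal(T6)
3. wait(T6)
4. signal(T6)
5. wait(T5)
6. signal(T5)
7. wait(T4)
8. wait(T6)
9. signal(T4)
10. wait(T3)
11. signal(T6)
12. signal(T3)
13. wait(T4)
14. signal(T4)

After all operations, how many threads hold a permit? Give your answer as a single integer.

Step 1: wait(T6) -> count=0 queue=[] holders={T6}
Step 2: signal(T6) -> count=1 queue=[] holders={none}
Step 3: wait(T6) -> count=0 queue=[] holders={T6}
Step 4: signal(T6) -> count=1 queue=[] holders={none}
Step 5: wait(T5) -> count=0 queue=[] holders={T5}
Step 6: signal(T5) -> count=1 queue=[] holders={none}
Step 7: wait(T4) -> count=0 queue=[] holders={T4}
Step 8: wait(T6) -> count=0 queue=[T6] holders={T4}
Step 9: signal(T4) -> count=0 queue=[] holders={T6}
Step 10: wait(T3) -> count=0 queue=[T3] holders={T6}
Step 11: signal(T6) -> count=0 queue=[] holders={T3}
Step 12: signal(T3) -> count=1 queue=[] holders={none}
Step 13: wait(T4) -> count=0 queue=[] holders={T4}
Step 14: signal(T4) -> count=1 queue=[] holders={none}
Final holders: {none} -> 0 thread(s)

Answer: 0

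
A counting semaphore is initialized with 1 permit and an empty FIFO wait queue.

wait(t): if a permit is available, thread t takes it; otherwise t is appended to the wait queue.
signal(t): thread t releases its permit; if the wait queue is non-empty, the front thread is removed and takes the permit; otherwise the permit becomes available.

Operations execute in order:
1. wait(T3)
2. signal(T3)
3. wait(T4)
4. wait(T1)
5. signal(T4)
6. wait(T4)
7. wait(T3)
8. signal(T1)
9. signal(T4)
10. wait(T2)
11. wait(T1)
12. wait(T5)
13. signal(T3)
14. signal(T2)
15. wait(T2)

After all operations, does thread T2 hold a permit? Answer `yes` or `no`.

Answer: no

Derivation:
Step 1: wait(T3) -> count=0 queue=[] holders={T3}
Step 2: signal(T3) -> count=1 queue=[] holders={none}
Step 3: wait(T4) -> count=0 queue=[] holders={T4}
Step 4: wait(T1) -> count=0 queue=[T1] holders={T4}
Step 5: signal(T4) -> count=0 queue=[] holders={T1}
Step 6: wait(T4) -> count=0 queue=[T4] holders={T1}
Step 7: wait(T3) -> count=0 queue=[T4,T3] holders={T1}
Step 8: signal(T1) -> count=0 queue=[T3] holders={T4}
Step 9: signal(T4) -> count=0 queue=[] holders={T3}
Step 10: wait(T2) -> count=0 queue=[T2] holders={T3}
Step 11: wait(T1) -> count=0 queue=[T2,T1] holders={T3}
Step 12: wait(T5) -> count=0 queue=[T2,T1,T5] holders={T3}
Step 13: signal(T3) -> count=0 queue=[T1,T5] holders={T2}
Step 14: signal(T2) -> count=0 queue=[T5] holders={T1}
Step 15: wait(T2) -> count=0 queue=[T5,T2] holders={T1}
Final holders: {T1} -> T2 not in holders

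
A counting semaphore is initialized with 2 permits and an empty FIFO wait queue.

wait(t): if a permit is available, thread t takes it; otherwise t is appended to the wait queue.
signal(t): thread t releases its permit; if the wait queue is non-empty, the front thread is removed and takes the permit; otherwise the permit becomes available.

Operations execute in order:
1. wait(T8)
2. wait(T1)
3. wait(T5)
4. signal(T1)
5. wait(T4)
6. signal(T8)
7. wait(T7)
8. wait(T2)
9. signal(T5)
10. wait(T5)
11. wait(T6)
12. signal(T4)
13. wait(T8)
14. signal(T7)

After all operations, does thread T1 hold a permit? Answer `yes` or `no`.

Answer: no

Derivation:
Step 1: wait(T8) -> count=1 queue=[] holders={T8}
Step 2: wait(T1) -> count=0 queue=[] holders={T1,T8}
Step 3: wait(T5) -> count=0 queue=[T5] holders={T1,T8}
Step 4: signal(T1) -> count=0 queue=[] holders={T5,T8}
Step 5: wait(T4) -> count=0 queue=[T4] holders={T5,T8}
Step 6: signal(T8) -> count=0 queue=[] holders={T4,T5}
Step 7: wait(T7) -> count=0 queue=[T7] holders={T4,T5}
Step 8: wait(T2) -> count=0 queue=[T7,T2] holders={T4,T5}
Step 9: signal(T5) -> count=0 queue=[T2] holders={T4,T7}
Step 10: wait(T5) -> count=0 queue=[T2,T5] holders={T4,T7}
Step 11: wait(T6) -> count=0 queue=[T2,T5,T6] holders={T4,T7}
Step 12: signal(T4) -> count=0 queue=[T5,T6] holders={T2,T7}
Step 13: wait(T8) -> count=0 queue=[T5,T6,T8] holders={T2,T7}
Step 14: signal(T7) -> count=0 queue=[T6,T8] holders={T2,T5}
Final holders: {T2,T5} -> T1 not in holders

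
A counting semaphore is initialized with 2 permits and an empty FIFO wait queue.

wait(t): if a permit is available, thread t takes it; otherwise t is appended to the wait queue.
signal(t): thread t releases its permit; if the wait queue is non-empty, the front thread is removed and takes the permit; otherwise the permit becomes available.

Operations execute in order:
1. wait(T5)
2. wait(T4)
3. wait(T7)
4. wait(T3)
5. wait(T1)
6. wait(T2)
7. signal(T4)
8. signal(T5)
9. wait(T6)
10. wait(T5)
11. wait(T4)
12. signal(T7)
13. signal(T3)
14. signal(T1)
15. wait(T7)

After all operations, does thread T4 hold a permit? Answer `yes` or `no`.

Step 1: wait(T5) -> count=1 queue=[] holders={T5}
Step 2: wait(T4) -> count=0 queue=[] holders={T4,T5}
Step 3: wait(T7) -> count=0 queue=[T7] holders={T4,T5}
Step 4: wait(T3) -> count=0 queue=[T7,T3] holders={T4,T5}
Step 5: wait(T1) -> count=0 queue=[T7,T3,T1] holders={T4,T5}
Step 6: wait(T2) -> count=0 queue=[T7,T3,T1,T2] holders={T4,T5}
Step 7: signal(T4) -> count=0 queue=[T3,T1,T2] holders={T5,T7}
Step 8: signal(T5) -> count=0 queue=[T1,T2] holders={T3,T7}
Step 9: wait(T6) -> count=0 queue=[T1,T2,T6] holders={T3,T7}
Step 10: wait(T5) -> count=0 queue=[T1,T2,T6,T5] holders={T3,T7}
Step 11: wait(T4) -> count=0 queue=[T1,T2,T6,T5,T4] holders={T3,T7}
Step 12: signal(T7) -> count=0 queue=[T2,T6,T5,T4] holders={T1,T3}
Step 13: signal(T3) -> count=0 queue=[T6,T5,T4] holders={T1,T2}
Step 14: signal(T1) -> count=0 queue=[T5,T4] holders={T2,T6}
Step 15: wait(T7) -> count=0 queue=[T5,T4,T7] holders={T2,T6}
Final holders: {T2,T6} -> T4 not in holders

Answer: no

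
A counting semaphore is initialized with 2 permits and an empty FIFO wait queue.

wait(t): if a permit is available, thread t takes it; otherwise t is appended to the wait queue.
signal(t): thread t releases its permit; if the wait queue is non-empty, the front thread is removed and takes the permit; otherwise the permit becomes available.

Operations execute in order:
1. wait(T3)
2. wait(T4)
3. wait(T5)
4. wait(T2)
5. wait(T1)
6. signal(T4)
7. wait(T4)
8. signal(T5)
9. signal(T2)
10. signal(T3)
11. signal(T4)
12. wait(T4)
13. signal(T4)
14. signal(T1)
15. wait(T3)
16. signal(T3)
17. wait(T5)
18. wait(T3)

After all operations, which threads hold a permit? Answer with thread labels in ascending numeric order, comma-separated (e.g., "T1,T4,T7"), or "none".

Answer: T3,T5

Derivation:
Step 1: wait(T3) -> count=1 queue=[] holders={T3}
Step 2: wait(T4) -> count=0 queue=[] holders={T3,T4}
Step 3: wait(T5) -> count=0 queue=[T5] holders={T3,T4}
Step 4: wait(T2) -> count=0 queue=[T5,T2] holders={T3,T4}
Step 5: wait(T1) -> count=0 queue=[T5,T2,T1] holders={T3,T4}
Step 6: signal(T4) -> count=0 queue=[T2,T1] holders={T3,T5}
Step 7: wait(T4) -> count=0 queue=[T2,T1,T4] holders={T3,T5}
Step 8: signal(T5) -> count=0 queue=[T1,T4] holders={T2,T3}
Step 9: signal(T2) -> count=0 queue=[T4] holders={T1,T3}
Step 10: signal(T3) -> count=0 queue=[] holders={T1,T4}
Step 11: signal(T4) -> count=1 queue=[] holders={T1}
Step 12: wait(T4) -> count=0 queue=[] holders={T1,T4}
Step 13: signal(T4) -> count=1 queue=[] holders={T1}
Step 14: signal(T1) -> count=2 queue=[] holders={none}
Step 15: wait(T3) -> count=1 queue=[] holders={T3}
Step 16: signal(T3) -> count=2 queue=[] holders={none}
Step 17: wait(T5) -> count=1 queue=[] holders={T5}
Step 18: wait(T3) -> count=0 queue=[] holders={T3,T5}
Final holders: T3,T5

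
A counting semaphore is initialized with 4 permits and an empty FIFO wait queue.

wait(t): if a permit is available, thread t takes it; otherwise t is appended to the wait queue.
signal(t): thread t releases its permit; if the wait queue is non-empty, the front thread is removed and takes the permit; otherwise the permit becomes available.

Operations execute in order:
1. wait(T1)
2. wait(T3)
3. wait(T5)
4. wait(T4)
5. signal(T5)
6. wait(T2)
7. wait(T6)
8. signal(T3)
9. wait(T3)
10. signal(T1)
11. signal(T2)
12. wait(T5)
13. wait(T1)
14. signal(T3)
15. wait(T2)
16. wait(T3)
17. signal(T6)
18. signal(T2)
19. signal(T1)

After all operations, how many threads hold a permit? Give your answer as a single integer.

Step 1: wait(T1) -> count=3 queue=[] holders={T1}
Step 2: wait(T3) -> count=2 queue=[] holders={T1,T3}
Step 3: wait(T5) -> count=1 queue=[] holders={T1,T3,T5}
Step 4: wait(T4) -> count=0 queue=[] holders={T1,T3,T4,T5}
Step 5: signal(T5) -> count=1 queue=[] holders={T1,T3,T4}
Step 6: wait(T2) -> count=0 queue=[] holders={T1,T2,T3,T4}
Step 7: wait(T6) -> count=0 queue=[T6] holders={T1,T2,T3,T4}
Step 8: signal(T3) -> count=0 queue=[] holders={T1,T2,T4,T6}
Step 9: wait(T3) -> count=0 queue=[T3] holders={T1,T2,T4,T6}
Step 10: signal(T1) -> count=0 queue=[] holders={T2,T3,T4,T6}
Step 11: signal(T2) -> count=1 queue=[] holders={T3,T4,T6}
Step 12: wait(T5) -> count=0 queue=[] holders={T3,T4,T5,T6}
Step 13: wait(T1) -> count=0 queue=[T1] holders={T3,T4,T5,T6}
Step 14: signal(T3) -> count=0 queue=[] holders={T1,T4,T5,T6}
Step 15: wait(T2) -> count=0 queue=[T2] holders={T1,T4,T5,T6}
Step 16: wait(T3) -> count=0 queue=[T2,T3] holders={T1,T4,T5,T6}
Step 17: signal(T6) -> count=0 queue=[T3] holders={T1,T2,T4,T5}
Step 18: signal(T2) -> count=0 queue=[] holders={T1,T3,T4,T5}
Step 19: signal(T1) -> count=1 queue=[] holders={T3,T4,T5}
Final holders: {T3,T4,T5} -> 3 thread(s)

Answer: 3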